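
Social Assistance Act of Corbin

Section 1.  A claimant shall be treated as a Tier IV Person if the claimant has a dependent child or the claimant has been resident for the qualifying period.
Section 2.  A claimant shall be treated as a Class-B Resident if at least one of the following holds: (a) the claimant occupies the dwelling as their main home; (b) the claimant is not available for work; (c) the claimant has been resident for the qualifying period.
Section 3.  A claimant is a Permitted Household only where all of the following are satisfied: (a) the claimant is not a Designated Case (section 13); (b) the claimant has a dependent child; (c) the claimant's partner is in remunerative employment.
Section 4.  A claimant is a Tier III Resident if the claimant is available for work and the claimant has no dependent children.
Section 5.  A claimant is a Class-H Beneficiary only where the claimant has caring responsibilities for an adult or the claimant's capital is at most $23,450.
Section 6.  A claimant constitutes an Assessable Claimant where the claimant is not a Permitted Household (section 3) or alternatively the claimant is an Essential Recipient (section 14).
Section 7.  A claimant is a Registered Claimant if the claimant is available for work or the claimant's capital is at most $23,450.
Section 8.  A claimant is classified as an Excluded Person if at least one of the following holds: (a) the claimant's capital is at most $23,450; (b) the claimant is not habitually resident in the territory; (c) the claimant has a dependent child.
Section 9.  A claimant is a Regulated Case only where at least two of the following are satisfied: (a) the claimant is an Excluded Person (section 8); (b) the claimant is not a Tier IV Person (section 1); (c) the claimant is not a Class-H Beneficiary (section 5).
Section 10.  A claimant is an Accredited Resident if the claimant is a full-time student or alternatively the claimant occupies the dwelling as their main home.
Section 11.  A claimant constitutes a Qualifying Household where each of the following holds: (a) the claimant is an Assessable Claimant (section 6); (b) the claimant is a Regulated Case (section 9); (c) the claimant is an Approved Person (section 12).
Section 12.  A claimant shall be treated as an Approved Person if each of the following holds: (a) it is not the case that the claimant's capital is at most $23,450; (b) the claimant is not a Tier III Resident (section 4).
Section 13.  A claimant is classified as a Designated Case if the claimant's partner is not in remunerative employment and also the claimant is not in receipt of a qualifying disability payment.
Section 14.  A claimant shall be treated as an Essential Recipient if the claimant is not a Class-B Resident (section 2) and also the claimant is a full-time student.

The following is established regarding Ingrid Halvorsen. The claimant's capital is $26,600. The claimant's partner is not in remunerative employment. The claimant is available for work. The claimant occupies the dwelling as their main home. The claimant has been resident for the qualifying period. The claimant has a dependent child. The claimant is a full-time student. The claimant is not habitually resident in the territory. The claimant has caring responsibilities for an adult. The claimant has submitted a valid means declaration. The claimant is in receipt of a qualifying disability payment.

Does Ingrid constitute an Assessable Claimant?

Under section 13: the claimant's partner is not in remunerative employment? yes; and the claimant is not in receipt of a qualifying disability payment? no. So the claimant is not a Designated Case.
Under section 3: not a Designated Case (section 13)? yes; and the claimant has a dependent child? yes; and the claimant's partner is in remunerative employment? no. So the claimant is not a Permitted Household.
Under section 2: the claimant occupies the dwelling as their main home? yes; or the claimant is not available for work? no; or the claimant has been resident for the qualifying period? yes. So the claimant is a Class-B Resident.
Under section 14: not a Class-B Resident (section 2)? no; and the claimant is a full-time student? yes. So the claimant is not an Essential Recipient.
Under section 6: not a Permitted Household (section 3)? yes; or Essential Recipient (section 14)? no. So the claimant is an Assessable Claimant.

Yes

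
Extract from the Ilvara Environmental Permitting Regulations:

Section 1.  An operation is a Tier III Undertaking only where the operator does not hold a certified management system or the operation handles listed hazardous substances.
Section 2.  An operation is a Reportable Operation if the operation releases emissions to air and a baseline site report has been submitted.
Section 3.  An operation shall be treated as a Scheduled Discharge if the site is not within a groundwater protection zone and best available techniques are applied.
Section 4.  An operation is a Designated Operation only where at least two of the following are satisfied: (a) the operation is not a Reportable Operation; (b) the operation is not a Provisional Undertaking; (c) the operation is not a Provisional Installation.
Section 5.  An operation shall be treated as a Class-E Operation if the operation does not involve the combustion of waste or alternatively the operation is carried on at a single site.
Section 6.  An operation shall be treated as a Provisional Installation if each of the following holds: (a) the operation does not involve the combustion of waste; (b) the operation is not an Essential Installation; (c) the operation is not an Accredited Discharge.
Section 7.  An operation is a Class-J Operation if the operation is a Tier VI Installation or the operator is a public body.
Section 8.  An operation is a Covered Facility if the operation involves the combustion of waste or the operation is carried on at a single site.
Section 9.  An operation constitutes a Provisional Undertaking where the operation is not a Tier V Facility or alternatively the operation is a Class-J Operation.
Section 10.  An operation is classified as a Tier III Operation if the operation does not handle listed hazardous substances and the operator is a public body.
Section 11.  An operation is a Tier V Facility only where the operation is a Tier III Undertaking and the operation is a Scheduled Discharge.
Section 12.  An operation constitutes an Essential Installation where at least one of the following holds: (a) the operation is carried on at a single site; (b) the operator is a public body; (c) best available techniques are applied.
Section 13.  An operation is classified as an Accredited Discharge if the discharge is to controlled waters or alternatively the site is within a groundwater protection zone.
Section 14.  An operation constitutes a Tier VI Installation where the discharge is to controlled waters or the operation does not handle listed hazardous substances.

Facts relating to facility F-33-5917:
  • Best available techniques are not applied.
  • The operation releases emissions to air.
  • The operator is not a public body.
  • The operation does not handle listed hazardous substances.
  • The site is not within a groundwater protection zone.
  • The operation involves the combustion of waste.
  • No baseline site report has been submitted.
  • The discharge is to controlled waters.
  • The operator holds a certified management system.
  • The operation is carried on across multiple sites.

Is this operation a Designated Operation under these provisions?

Yes

section 2 — Reportable Operation: [the operation releases emissions to air? yes] AND [a baseline site report has been submitted? no] → not satisfied.
section 1 — Tier III Undertaking: [the operator does not hold a certified management system? no] OR [the operation handles listed hazardous substances? no] → not satisfied.
section 3 — Scheduled Discharge: [the site is not within a groundwater protection zone? yes] AND [best available techniques are applied? no] → not satisfied.
section 11 — Tier V Facility: [Tier III Undertaking (section 1)? no] AND [Scheduled Discharge (section 3)? no] → not satisfied.
section 14 — Tier VI Installation: [the discharge is to controlled waters? yes] OR [the operation does not handle listed hazardous substances? yes] → satisfied.
section 7 — Class-J Operation: [Tier VI Installation (section 14)? yes] OR [the operator is a public body? no] → satisfied.
section 9 — Provisional Undertaking: [not a Tier V Facility (section 11)? yes] OR [Class-J Operation (section 7)? yes] → satisfied.
section 12 — Essential Installation: [the operation is carried on at a single site? no] OR [the operator is a public body? no] OR [best available techniques are applied? no] → not satisfied.
section 13 — Accredited Discharge: [the discharge is to controlled waters? yes] OR [the site is within a groundwater protection zone? no] → satisfied.
section 6 — Provisional Installation: [the operation does not involve the combustion of waste? no] AND [not an Essential Installation (section 12)? yes] AND [not an Accredited Discharge (section 13)? no] → not satisfied.
section 4 — Designated Operation: not a Reportable Operation (section 2)? yes; not a Provisional Undertaking (section 9)? no; not a Provisional Installation (section 6)? yes — 2 of 3 hold (need ≥2) → satisfied.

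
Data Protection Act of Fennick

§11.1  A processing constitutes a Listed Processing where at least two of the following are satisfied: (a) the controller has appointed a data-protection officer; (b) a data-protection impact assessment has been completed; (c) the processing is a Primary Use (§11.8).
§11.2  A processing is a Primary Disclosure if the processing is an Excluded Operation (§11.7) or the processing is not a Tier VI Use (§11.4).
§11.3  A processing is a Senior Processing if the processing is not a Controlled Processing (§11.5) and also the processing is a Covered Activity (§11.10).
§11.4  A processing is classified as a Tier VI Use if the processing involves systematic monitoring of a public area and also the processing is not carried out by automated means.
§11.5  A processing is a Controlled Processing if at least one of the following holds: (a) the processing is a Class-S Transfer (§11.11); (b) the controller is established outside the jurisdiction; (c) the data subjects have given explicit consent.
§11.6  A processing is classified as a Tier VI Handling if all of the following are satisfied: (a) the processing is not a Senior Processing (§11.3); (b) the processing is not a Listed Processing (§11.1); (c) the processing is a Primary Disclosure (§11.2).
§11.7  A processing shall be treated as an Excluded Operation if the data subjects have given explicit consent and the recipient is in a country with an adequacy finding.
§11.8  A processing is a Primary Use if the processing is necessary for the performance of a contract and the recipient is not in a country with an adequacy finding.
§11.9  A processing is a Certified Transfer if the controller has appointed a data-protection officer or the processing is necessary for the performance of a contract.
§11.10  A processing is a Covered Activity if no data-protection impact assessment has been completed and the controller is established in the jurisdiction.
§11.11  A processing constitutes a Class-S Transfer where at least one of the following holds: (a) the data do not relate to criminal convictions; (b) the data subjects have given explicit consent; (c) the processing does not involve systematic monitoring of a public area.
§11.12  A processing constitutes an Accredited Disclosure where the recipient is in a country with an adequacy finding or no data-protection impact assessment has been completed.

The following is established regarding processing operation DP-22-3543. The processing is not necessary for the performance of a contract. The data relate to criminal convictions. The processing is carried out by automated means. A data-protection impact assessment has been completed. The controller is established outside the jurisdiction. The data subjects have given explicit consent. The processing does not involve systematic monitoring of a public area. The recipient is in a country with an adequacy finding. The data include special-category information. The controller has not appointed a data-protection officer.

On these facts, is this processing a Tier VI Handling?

Yes

§11.11 — Class-S Transfer: [the data do not relate to criminal convictions? no] OR [the data subjects have given explicit consent? yes] OR [the processing does not involve systematic monitoring of a public area? yes] → satisfied.
§11.5 — Controlled Processing: [Class-S Transfer (§11.11)? yes] OR [the controller is established outside the jurisdiction? yes] OR [the data subjects have given explicit consent? yes] → satisfied.
§11.10 — Covered Activity: [no data-protection impact assessment has been completed? no] AND [the controller is established in the jurisdiction? no] → not satisfied.
§11.3 — Senior Processing: [not a Controlled Processing (§11.5)? no] AND [Covered Activity (§11.10)? no] → not satisfied.
§11.8 — Primary Use: [the processing is necessary for the performance of a contract? no] AND [the recipient is not in a country with an adequacy finding? no] → not satisfied.
§11.1 — Listed Processing: the controller has appointed a data-protection officer? no; a data-protection impact assessment has been completed? yes; Primary Use (§11.8)? no — 1 of 3 hold (need ≥2) → not satisfied.
§11.7 — Excluded Operation: [the data subjects have given explicit consent? yes] AND [the recipient is in a country with an adequacy finding? yes] → satisfied.
§11.4 — Tier VI Use: [the processing involves systematic monitoring of a public area? no] AND [the processing is not carried out by automated means? no] → not satisfied.
§11.2 — Primary Disclosure: [Excluded Operation (§11.7)? yes] OR [not a Tier VI Use (§11.4)? yes] → satisfied.
§11.6 — Tier VI Handling: [not a Senior Processing (§11.3)? yes] AND [not a Listed Processing (§11.1)? yes] AND [Primary Disclosure (§11.2)? yes] → satisfied.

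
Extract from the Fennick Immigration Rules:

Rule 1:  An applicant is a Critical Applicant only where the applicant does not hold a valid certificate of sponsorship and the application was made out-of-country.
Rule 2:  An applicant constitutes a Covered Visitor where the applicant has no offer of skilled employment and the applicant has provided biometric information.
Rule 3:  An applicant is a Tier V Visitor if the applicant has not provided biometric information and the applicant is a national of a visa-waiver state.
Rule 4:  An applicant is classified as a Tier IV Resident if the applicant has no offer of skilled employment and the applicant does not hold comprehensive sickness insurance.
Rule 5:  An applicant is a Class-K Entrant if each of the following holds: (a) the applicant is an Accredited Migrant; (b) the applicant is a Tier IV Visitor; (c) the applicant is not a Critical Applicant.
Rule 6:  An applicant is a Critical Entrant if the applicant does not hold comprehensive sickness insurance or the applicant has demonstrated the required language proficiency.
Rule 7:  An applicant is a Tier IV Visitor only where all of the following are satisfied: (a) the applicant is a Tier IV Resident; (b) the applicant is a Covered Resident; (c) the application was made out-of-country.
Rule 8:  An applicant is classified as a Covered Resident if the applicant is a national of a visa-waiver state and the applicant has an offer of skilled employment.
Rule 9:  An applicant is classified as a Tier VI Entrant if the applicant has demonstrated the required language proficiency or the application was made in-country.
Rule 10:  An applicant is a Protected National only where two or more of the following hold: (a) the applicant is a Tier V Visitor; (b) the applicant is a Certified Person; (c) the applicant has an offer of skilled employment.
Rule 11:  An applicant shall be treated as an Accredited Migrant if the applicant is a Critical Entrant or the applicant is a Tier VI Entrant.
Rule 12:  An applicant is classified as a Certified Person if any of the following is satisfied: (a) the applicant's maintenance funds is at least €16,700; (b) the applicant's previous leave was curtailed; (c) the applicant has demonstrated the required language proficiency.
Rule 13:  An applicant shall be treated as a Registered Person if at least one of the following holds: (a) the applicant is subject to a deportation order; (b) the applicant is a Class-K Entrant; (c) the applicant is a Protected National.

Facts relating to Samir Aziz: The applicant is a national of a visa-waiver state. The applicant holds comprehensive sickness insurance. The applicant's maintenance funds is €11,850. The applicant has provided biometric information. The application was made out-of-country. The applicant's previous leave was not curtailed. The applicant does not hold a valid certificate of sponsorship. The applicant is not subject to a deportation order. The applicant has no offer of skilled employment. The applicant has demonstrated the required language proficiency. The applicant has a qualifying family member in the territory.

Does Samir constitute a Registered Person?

No

rule 6 — Critical Entrant: [the applicant does not hold comprehensive sickness insurance? no] OR [the applicant has demonstrated the required language proficiency? yes] → satisfied.
rule 9 — Tier VI Entrant: [the applicant has demonstrated the required language proficiency? yes] OR [the application was made in-country? no] → satisfied.
rule 11 — Accredited Migrant: [Critical Entrant (rule 6)? yes] OR [Tier VI Entrant (rule 9)? yes] → satisfied.
rule 4 — Tier IV Resident: [the applicant has no offer of skilled employment? yes] AND [the applicant does not hold comprehensive sickness insurance? no] → not satisfied.
rule 8 — Covered Resident: [the applicant is a national of a visa-waiver state? yes] AND [the applicant has an offer of skilled employment? no] → not satisfied.
rule 7 — Tier IV Visitor: [Tier IV Resident (rule 4)? no] AND [Covered Resident (rule 8)? no] AND [the application was made out-of-country? yes] → not satisfied.
rule 1 — Critical Applicant: [the applicant does not hold a valid certificate of sponsorship? yes] AND [the application was made out-of-country? yes] → satisfied.
rule 5 — Class-K Entrant: [Accredited Migrant (rule 11)? yes] AND [Tier IV Visitor (rule 7)? no] AND [not a Critical Applicant (rule 1)? no] → not satisfied.
rule 3 — Tier V Visitor: [the applicant has not provided biometric information? no] AND [the applicant is a national of a visa-waiver state? yes] → not satisfied.
rule 12 — Certified Person: [applicant's maintenance funds: €11,850 ≥ €16,700? no] OR [the applicant's previous leave was curtailed? no] OR [the applicant has demonstrated the required language proficiency? yes] → satisfied.
rule 10 — Protected National: Tier V Visitor (rule 3)? no; Certified Person (rule 12)? yes; the applicant has an offer of skilled employment? no — 1 of 3 hold (need ≥2) → not satisfied.
rule 13 — Registered Person: [the applicant is subject to a deportation order? no] OR [Class-K Entrant (rule 5)? no] OR [Protected National (rule 10)? no] → not satisfied.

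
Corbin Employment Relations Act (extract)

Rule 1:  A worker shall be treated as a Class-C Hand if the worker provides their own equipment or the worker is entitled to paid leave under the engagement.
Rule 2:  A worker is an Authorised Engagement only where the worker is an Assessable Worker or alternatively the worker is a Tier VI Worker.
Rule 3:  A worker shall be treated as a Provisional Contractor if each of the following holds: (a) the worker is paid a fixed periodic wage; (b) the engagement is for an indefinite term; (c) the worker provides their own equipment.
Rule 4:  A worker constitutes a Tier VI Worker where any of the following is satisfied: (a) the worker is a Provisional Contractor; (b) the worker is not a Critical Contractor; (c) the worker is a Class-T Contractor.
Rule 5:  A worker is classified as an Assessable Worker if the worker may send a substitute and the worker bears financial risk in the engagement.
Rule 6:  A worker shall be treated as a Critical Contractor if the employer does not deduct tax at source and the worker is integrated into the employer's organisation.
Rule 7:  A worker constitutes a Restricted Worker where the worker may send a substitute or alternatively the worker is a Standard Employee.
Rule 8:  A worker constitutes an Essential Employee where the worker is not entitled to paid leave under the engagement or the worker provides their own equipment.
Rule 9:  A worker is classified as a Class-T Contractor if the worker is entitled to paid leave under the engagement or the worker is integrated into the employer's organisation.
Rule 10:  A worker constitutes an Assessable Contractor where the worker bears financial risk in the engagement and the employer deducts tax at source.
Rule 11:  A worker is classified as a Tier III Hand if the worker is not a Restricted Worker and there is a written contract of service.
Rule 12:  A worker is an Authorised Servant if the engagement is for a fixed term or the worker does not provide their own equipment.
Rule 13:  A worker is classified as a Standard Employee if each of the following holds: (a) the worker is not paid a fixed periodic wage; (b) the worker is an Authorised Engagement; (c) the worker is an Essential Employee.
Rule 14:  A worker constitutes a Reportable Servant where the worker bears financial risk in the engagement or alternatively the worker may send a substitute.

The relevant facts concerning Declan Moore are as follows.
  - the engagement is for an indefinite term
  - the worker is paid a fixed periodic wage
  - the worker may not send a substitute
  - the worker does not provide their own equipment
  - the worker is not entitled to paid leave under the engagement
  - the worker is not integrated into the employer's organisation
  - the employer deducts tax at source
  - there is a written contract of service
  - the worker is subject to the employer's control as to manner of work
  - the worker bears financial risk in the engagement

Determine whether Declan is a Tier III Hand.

rule 5 — Assessable Worker: [the worker may send a substitute? no] AND [the worker bears financial risk in the engagement? yes] → not satisfied.
rule 3 — Provisional Contractor: [the worker is paid a fixed periodic wage? yes] AND [the engagement is for an indefinite term? yes] AND [the worker provides their own equipment? no] → not satisfied.
rule 6 — Critical Contractor: [the employer does not deduct tax at source? no] AND [the worker is integrated into the employer's organisation? no] → not satisfied.
rule 9 — Class-T Contractor: [the worker is entitled to paid leave under the engagement? no] OR [the worker is integrated into the employer's organisation? no] → not satisfied.
rule 4 — Tier VI Worker: [Provisional Contractor (rule 3)? no] OR [not a Critical Contractor (rule 6)? yes] OR [Class-T Contractor (rule 9)? no] → satisfied.
rule 2 — Authorised Engagement: [Assessable Worker (rule 5)? no] OR [Tier VI Worker (rule 4)? yes] → satisfied.
rule 8 — Essential Employee: [the worker is not entitled to paid leave under the engagement? yes] OR [the worker provides their own equipment? no] → satisfied.
rule 13 — Standard Employee: [the worker is not paid a fixed periodic wage? no] AND [Authorised Engagement (rule 2)? yes] AND [Essential Employee (rule 8)? yes] → not satisfied.
rule 7 — Restricted Worker: [the worker may send a substitute? no] OR [Standard Employee (rule 13)? no] → not satisfied.
rule 11 — Tier III Hand: [not a Restricted Worker (rule 7)? yes] AND [there is a written contract of service? yes] → satisfied.

Yes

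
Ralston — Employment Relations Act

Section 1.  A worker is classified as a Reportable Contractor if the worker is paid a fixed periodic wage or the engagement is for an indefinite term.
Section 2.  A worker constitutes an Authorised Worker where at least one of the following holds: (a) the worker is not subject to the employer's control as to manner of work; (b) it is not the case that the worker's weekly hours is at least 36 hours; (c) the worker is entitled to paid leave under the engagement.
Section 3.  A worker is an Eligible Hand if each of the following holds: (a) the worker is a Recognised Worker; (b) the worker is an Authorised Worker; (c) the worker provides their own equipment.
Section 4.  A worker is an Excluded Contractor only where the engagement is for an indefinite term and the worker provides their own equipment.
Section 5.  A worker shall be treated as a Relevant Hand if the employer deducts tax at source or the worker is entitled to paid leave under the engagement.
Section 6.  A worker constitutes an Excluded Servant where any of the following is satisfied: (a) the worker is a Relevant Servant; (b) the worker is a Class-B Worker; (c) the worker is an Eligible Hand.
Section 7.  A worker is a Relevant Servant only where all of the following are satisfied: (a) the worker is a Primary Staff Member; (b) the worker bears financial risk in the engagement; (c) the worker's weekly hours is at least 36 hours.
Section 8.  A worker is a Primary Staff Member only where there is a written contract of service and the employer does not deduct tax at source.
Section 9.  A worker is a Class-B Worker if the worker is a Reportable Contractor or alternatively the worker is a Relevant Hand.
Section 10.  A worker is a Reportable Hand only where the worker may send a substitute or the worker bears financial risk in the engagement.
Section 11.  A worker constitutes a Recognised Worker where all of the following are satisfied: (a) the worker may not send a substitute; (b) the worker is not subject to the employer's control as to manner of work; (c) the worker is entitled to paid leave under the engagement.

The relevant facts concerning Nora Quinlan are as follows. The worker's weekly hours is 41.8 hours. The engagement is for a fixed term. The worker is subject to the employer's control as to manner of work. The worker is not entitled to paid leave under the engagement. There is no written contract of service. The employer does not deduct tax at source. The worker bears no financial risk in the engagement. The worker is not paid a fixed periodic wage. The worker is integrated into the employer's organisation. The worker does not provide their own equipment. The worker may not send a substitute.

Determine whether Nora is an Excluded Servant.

Under section 8: there is a written contract of service? no; and the employer does not deduct tax at source? yes. So the worker is not a Primary Staff Member.
Under section 7: Primary Staff Member (section 8)? no; and the worker bears financial risk in the engagement? no; and worker's weekly hours: 41.8 hours ≥ 36 hours? yes. So the worker is not a Relevant Servant.
Under section 1: the worker is paid a fixed periodic wage? no; or the engagement is for an indefinite term? no. So the worker is not a Reportable Contractor.
Under section 5: the employer deducts tax at source? no; or the worker is entitled to paid leave under the engagement? no. So the worker is not a Relevant Hand.
Under section 9: Reportable Contractor (section 1)? no; or Relevant Hand (section 5)? no. So the worker is not a Class-B Worker.
Under section 11: the worker may not send a substitute? yes; and the worker is not subject to the employer's control as to manner of work? no; and the worker is entitled to paid leave under the engagement? no. So the worker is not a Recognised Worker.
Under section 2: the worker is not subject to the employer's control as to manner of work? no; or worker's weekly hours: 41.8 hours ≥ 36 hours? yes, so negated condition no; or the worker is entitled to paid leave under the engagement? no. So the worker is not an Authorised Worker.
Under section 3: Recognised Worker (section 11)? no; and Authorised Worker (section 2)? no; and the worker provides their own equipment? no. So the worker is not an Eligible Hand.
Under section 6: Relevant Servant (section 7)? no; or Class-B Worker (section 9)? no; or Eligible Hand (section 3)? no. So the worker is not an Excluded Servant.

No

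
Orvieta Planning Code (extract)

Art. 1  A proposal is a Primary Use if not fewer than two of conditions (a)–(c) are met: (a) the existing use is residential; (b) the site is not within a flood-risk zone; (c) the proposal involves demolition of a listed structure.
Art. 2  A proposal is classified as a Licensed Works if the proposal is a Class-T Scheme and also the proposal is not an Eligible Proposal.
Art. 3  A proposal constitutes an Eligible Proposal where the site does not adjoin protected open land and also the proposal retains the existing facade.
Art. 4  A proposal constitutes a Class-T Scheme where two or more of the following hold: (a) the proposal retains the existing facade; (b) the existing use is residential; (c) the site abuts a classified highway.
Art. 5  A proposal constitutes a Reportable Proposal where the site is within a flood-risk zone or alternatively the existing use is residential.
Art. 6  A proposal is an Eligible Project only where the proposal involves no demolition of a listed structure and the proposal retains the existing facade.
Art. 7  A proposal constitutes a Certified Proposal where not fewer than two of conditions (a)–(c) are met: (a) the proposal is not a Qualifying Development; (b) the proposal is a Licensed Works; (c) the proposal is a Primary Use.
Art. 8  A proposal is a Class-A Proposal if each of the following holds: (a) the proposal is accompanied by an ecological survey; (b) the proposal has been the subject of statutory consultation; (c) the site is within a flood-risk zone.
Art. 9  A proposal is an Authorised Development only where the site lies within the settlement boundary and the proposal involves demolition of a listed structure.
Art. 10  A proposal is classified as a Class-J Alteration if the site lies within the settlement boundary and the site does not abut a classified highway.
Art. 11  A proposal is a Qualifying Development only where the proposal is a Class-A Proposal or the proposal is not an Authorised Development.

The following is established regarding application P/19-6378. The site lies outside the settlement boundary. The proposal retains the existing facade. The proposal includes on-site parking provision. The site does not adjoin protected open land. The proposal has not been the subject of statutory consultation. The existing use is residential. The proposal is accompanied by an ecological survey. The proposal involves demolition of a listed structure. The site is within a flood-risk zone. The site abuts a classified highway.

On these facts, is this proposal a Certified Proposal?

article 8 — Class-A Proposal: [the proposal is accompanied by an ecological survey? yes] AND [the proposal has been the subject of statutory consultation? no] AND [the site is within a flood-risk zone? yes] → not satisfied.
article 9 — Authorised Development: [the site lies within the settlement boundary? no] AND [the proposal involves demolition of a listed structure? yes] → not satisfied.
article 11 — Qualifying Development: [Class-A Proposal (article 8)? no] OR [not an Authorised Development (article 9)? yes] → satisfied.
article 4 — Class-T Scheme: the proposal retains the existing facade? yes; the existing use is residential? yes; the site abuts a classified highway? yes — 3 of 3 hold (need ≥2) → satisfied.
article 3 — Eligible Proposal: [the site does not adjoin protected open land? yes] AND [the proposal retains the existing facade? yes] → satisfied.
article 2 — Licensed Works: [Class-T Scheme (article 4)? yes] AND [not an Eligible Proposal (article 3)? no] → not satisfied.
article 1 — Primary Use: the existing use is residential? yes; the site is not within a flood-risk zone? no; the proposal involves demolition of a listed structure? yes — 2 of 3 hold (need ≥2) → satisfied.
article 7 — Certified Proposal: not a Qualifying Development (article 11)? no; Licensed Works (article 2)? no; Primary Use (article 1)? yes — 1 of 3 hold (need ≥2) → not satisfied.

No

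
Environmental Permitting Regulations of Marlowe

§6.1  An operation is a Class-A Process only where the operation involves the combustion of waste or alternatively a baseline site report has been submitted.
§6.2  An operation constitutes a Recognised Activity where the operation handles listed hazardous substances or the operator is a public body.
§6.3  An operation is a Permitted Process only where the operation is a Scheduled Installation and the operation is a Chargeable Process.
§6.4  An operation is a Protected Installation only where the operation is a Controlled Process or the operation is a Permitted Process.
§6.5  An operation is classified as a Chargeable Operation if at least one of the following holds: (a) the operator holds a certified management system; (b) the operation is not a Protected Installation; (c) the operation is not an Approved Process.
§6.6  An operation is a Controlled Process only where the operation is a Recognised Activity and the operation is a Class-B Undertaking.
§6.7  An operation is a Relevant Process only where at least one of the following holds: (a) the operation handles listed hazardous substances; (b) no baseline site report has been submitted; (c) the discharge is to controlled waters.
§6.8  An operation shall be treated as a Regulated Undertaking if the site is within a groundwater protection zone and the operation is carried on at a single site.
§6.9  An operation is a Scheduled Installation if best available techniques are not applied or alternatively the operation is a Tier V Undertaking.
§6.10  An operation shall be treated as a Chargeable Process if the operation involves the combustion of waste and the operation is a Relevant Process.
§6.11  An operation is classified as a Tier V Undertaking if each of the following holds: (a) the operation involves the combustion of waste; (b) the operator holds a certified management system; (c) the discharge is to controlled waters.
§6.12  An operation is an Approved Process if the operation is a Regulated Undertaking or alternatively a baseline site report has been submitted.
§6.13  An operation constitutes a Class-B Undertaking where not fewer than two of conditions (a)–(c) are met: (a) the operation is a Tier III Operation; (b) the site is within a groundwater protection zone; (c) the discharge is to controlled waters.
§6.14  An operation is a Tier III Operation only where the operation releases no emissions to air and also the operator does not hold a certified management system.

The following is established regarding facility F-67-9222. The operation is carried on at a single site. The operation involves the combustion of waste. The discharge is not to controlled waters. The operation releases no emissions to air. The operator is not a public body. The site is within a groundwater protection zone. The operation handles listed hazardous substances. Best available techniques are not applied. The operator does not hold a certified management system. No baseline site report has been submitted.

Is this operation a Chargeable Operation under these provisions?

No

§6.2 — Recognised Activity: [the operation handles listed hazardous substances? yes] OR [the operator is a public body? no] → satisfied.
§6.14 — Tier III Operation: [the operation releases no emissions to air? yes] AND [the operator does not hold a certified management system? yes] → satisfied.
§6.13 — Class-B Undertaking: Tier III Operation (§6.14)? yes; the site is within a groundwater protection zone? yes; the discharge is to controlled waters? no — 2 of 3 hold (need ≥2) → satisfied.
§6.6 — Controlled Process: [Recognised Activity (§6.2)? yes] AND [Class-B Undertaking (§6.13)? yes] → satisfied.
§6.11 — Tier V Undertaking: [the operation involves the combustion of waste? yes] AND [the operator holds a certified management system? no] AND [the discharge is to controlled waters? no] → not satisfied.
§6.9 — Scheduled Installation: [best available techniques are not applied? yes] OR [Tier V Undertaking (§6.11)? no] → satisfied.
§6.7 — Relevant Process: [the operation handles listed hazardous substances? yes] OR [no baseline site report has been submitted? yes] OR [the discharge is to controlled waters? no] → satisfied.
§6.10 — Chargeable Process: [the operation involves the combustion of waste? yes] AND [Relevant Process (§6.7)? yes] → satisfied.
§6.3 — Permitted Process: [Scheduled Installation (§6.9)? yes] AND [Chargeable Process (§6.10)? yes] → satisfied.
§6.4 — Protected Installation: [Controlled Process (§6.6)? yes] OR [Permitted Process (§6.3)? yes] → satisfied.
§6.8 — Regulated Undertaking: [the site is within a groundwater protection zone? yes] AND [the operation is carried on at a single site? yes] → satisfied.
§6.12 — Approved Process: [Regulated Undertaking (§6.8)? yes] OR [a baseline site report has been submitted? no] → satisfied.
§6.5 — Chargeable Operation: [the operator holds a certified management system? no] OR [not a Protected Installation (§6.4)? no] OR [not an Approved Process (§6.12)? no] → not satisfied.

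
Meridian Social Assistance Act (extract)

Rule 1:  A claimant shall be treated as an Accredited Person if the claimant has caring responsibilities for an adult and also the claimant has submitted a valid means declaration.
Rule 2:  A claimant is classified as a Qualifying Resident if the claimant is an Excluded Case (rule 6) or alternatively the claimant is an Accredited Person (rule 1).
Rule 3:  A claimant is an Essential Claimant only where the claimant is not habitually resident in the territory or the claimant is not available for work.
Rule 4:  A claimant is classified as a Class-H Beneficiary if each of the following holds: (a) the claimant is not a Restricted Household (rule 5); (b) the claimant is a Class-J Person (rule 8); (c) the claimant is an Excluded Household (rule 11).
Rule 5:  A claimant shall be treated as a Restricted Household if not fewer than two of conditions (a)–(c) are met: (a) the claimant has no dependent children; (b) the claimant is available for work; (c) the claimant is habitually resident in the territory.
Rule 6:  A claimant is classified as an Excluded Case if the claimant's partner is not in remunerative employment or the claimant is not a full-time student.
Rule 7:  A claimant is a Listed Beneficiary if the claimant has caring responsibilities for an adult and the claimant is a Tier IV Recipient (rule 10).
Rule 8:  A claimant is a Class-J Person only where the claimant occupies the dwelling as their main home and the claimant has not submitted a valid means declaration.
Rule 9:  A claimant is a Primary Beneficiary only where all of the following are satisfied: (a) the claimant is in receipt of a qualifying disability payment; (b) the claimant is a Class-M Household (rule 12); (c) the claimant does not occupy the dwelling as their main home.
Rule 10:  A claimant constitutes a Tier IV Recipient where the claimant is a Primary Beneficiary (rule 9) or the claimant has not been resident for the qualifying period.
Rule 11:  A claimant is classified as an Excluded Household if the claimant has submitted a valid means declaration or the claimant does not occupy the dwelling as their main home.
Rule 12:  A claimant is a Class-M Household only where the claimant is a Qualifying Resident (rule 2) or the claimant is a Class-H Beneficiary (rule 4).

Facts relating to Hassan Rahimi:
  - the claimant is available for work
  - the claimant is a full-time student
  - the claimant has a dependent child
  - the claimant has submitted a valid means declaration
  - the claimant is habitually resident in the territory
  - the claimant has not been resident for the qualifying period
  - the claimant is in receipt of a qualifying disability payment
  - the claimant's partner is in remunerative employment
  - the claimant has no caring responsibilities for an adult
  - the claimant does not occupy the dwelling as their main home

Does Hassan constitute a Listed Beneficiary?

No

rule 6 — Excluded Case: [the claimant's partner is not in remunerative employment? no] OR [the claimant is not a full-time student? no] → not satisfied.
rule 1 — Accredited Person: [the claimant has caring responsibilities for an adult? no] AND [the claimant has submitted a valid means declaration? yes] → not satisfied.
rule 2 — Qualifying Resident: [Excluded Case (rule 6)? no] OR [Accredited Person (rule 1)? no] → not satisfied.
rule 5 — Restricted Household: the claimant has no dependent children? no; the claimant is available for work? yes; the claimant is habitually resident in the territory? yes — 2 of 3 hold (need ≥2) → satisfied.
rule 8 — Class-J Person: [the claimant occupies the dwelling as their main home? no] AND [the claimant has not submitted a valid means declaration? no] → not satisfied.
rule 11 — Excluded Household: [the claimant has submitted a valid means declaration? yes] OR [the claimant does not occupy the dwelling as their main home? yes] → satisfied.
rule 4 — Class-H Beneficiary: [not a Restricted Household (rule 5)? no] AND [Class-J Person (rule 8)? no] AND [Excluded Household (rule 11)? yes] → not satisfied.
rule 12 — Class-M Household: [Qualifying Resident (rule 2)? no] OR [Class-H Beneficiary (rule 4)? no] → not satisfied.
rule 9 — Primary Beneficiary: [the claimant is in receipt of a qualifying disability payment? yes] AND [Class-M Household (rule 12)? no] AND [the claimant does not occupy the dwelling as their main home? yes] → not satisfied.
rule 10 — Tier IV Recipient: [Primary Beneficiary (rule 9)? no] OR [the claimant has not been resident for the qualifying period? yes] → satisfied.
rule 7 — Listed Beneficiary: [the claimant has caring responsibilities for an adult? no] AND [Tier IV Recipient (rule 10)? yes] → not satisfied.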